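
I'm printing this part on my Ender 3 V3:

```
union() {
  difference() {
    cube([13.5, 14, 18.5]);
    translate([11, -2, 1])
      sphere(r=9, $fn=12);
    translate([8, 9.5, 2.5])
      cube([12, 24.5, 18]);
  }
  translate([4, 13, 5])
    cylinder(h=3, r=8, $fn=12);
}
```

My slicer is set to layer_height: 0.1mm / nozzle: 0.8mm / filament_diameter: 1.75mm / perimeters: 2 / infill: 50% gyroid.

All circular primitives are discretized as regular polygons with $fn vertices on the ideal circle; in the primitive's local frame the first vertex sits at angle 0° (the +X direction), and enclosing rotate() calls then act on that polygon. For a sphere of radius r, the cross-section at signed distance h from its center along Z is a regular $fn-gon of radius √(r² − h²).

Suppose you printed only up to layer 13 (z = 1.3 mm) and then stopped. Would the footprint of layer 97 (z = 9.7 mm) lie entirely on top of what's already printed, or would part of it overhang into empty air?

Compare the two slices. At z = 1.3: the 13.5×14 cube contributes its full rectangle (area 189.00 mm²); the r=9 sphere at (11, -2) slices to a regular 12-gon of circumradius 8.995 (√(r²−h²) with h=0.3 from center) (area = (12/2)·8.995²·sin(360°/12) = 242.73 mm²); the cube at (8, 9.5) is absent (z outside [2.5, 20.5]); Subtracting the remaining from the first: starting from the 13.5×14 cube (189.00 mm²), the r=9 sphere at (11, -2) partially overlaps it — only the 59.88 mm² overlap (of its 242.73 mm²) is removed, clipping the outline — area = 129.12 mm²; the cylinder at (4, 13) does not reach this height (z outside [5, 8]); Combining (union): only the result so far is present, so the union is just that shape — area = 129.12 mm². At z = 9.7: the cube is present — its section is the full 13.5×14 rectangle (area 189.00 mm²); the r=9 sphere at (11, -2) contributes a regular 12-gon of circumradius √(9²−8.7²) = 2.304 (area = (12/2)·2.304²·sin(360°/12) = 15.93 mm²); the cube at (8, 9.5) (footprint 12×24.5) is included at this height (area 294.00 mm²); Subtracting the remaining from the first: starting from the 13.5×14 cube (189.00 mm²), the r=9 sphere at (11, -2) partially overlaps it — only the 0.35 mm² overlap (of its 15.93 mm²) is removed, clipping the outline; the 12×24.5 cube at (8, 9.5) partially overlaps it — only the 24.75 mm² overlap (of its 294.00 mm²) is removed, clipping the outline — area = 163.90 mm²; the cylinder at (4, 13) does not reach this height (z outside [5, 8]); Combining (union): only that combined region is present, so the union is just that shape — area = 163.90 mm². Checking containment: at z = 9.7 the cross-section extends beyond the z = 1.3 cross-section by about 59.53 mm².

part overhangs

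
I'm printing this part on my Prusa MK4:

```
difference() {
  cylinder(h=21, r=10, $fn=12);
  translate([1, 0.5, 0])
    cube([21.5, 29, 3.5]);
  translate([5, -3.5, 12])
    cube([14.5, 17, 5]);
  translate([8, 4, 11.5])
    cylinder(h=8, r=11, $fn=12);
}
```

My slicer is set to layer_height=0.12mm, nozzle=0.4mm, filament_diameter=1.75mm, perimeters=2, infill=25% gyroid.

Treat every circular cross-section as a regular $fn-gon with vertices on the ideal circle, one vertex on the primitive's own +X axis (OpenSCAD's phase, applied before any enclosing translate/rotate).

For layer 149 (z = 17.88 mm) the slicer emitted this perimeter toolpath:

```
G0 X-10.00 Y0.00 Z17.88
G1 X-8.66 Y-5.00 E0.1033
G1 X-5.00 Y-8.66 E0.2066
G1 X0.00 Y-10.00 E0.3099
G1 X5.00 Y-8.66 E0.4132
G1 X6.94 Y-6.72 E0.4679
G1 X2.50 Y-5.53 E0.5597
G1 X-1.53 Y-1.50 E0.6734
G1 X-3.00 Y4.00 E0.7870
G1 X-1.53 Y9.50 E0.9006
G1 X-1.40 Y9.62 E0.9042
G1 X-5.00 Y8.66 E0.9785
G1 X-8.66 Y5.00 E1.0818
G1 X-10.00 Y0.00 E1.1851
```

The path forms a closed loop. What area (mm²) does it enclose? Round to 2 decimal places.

Apply the shoelace formula to the sequence of (X, Y) vertices; enclosed area = 147.13 mm².

147.13 mm²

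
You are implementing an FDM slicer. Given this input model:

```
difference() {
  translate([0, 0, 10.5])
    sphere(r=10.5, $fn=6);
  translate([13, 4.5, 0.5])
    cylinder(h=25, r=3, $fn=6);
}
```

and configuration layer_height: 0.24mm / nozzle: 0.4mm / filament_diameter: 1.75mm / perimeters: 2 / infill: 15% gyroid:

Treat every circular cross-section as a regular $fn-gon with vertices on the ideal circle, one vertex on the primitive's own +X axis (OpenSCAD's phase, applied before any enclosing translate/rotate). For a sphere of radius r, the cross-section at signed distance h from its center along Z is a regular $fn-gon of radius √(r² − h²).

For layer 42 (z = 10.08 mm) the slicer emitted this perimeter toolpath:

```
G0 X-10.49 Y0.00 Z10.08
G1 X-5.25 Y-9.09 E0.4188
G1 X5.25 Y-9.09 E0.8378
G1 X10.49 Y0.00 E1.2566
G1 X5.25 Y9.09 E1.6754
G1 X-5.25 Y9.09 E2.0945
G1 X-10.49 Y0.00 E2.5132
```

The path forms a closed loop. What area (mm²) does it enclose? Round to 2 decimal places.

286.15 mm²

Apply the shoelace formula to the sequence of (X, Y) vertices; enclosed area = 286.15 mm².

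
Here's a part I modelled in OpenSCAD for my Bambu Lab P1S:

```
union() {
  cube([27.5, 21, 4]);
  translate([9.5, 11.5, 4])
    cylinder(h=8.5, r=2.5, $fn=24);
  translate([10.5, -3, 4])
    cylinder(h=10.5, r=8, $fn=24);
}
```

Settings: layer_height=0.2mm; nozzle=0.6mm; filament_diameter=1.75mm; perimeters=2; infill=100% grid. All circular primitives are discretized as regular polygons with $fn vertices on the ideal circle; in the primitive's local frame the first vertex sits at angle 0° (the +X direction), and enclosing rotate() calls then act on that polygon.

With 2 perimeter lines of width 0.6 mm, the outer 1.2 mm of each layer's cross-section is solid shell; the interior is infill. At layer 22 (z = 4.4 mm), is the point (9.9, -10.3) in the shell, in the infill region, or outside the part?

At z = 4.4 mm: the cube does not reach this height (z outside [0, 4]); the r=2.5 cylinder at (9.5, 11.5) gives a regular 24-gon of circumradius 2.5 (constant along its height); the cylinder at (10.5, -3): section is a regular 24-gon, circumradius r=8; Merging all regions: the 2 present regions are separate (no shared area or edge), so areas and boundary lengths simply add and each stays a separate island — 2 connected regions. Overall, the cross-section has 2 separate islands. The nearest boundary edge runs (10.50, -11.00)→(8.43, -10.73); distance from the point to it = 0.62 mm. (Shell/infill is judged within the island containing the point — the largest one.) The point is inside the cross-section, 0.62 mm from the nearest boundary — within the 1.2 mm shell band (2 × 0.6).

shell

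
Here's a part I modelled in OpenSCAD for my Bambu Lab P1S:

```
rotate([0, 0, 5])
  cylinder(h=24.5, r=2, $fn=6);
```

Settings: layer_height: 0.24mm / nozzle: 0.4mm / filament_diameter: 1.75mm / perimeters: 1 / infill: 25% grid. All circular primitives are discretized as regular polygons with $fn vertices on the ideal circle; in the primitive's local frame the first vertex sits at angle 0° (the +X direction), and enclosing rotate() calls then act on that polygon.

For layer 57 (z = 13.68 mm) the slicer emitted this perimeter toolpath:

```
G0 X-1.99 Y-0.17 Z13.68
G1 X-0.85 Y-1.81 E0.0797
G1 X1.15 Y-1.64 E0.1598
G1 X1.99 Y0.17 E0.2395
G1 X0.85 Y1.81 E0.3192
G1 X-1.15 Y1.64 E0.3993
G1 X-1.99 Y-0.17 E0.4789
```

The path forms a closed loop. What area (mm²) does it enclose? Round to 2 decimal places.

Apply the shoelace formula to the sequence of (X, Y) vertices; enclosed area = 10.39 mm².

10.39 mm²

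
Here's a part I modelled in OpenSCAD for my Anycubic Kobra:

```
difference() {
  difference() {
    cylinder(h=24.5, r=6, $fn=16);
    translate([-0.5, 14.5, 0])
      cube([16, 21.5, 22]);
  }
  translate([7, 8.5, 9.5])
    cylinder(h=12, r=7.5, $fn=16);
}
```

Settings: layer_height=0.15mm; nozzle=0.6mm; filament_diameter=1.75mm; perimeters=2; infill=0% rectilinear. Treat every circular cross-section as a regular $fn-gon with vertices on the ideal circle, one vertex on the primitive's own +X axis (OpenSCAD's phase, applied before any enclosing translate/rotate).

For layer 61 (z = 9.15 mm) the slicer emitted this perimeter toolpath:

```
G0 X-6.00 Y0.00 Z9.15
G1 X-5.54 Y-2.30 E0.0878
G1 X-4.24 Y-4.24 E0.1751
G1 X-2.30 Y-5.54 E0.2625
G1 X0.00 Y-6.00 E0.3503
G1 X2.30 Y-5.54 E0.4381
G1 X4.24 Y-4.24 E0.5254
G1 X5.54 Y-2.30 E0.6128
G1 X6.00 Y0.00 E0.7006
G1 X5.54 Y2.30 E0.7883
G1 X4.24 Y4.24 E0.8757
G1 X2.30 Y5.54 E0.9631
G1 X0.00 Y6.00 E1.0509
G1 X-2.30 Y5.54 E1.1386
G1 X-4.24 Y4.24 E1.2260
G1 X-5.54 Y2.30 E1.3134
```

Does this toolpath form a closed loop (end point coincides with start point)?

no

Start point (G0): (-6.00, 0.00). End point (last G1): the path does not return to the start — open.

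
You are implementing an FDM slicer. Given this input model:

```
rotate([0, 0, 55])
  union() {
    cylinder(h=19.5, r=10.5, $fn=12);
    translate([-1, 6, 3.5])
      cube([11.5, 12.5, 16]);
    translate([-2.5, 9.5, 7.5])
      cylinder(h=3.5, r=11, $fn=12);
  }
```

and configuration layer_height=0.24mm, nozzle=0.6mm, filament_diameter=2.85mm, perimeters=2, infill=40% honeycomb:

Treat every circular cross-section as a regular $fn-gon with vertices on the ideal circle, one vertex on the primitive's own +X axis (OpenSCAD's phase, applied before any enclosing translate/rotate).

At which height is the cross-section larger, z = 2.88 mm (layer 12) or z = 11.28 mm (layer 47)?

Layer 12 (z = 2.88): the r=10.5 cylinder contributes a regular 12-gon of circumradius 10.5 (area = (12/2)·10.500²·sin(360°/12) = 330.75 mm²); the cube at (-1, 6) does not reach this height (z outside [3.5, 19.5]); the cylinder at (-2.5, 9.5) is not intersected at this z (z outside [7.5, 11]); Combining (union): only the r=10.5 cylinder is present, so the union is just that shape — area = 330.75 mm²; (rotated 55° about Z; rotation is an isometry so areas/perimeters/island counts are preserved). So its area = 330.75 mm². Layer 47 (z = 11.28): the cylinder: section is a regular 12-gon, circumradius r=10.5 (area = (12/2)·10.500²·sin(360°/12) = 330.75 mm²); the cube at (-1, 6) is present — its section is the full 11.5×12.5 rectangle (area 143.75 mm²); the cylinder at (-2.5, 9.5) is not intersected at this z (z outside [7.5, 11]); Combining (union): the regions partially overlap — summed areas 474.50 mm² minus the doubly-counted overlap 29.08 mm² gives 445.42 mm² — area = 445.42 mm²; (rotated 55° about Z; rotation is an isometry so areas/perimeters/island counts are preserved). So its area = 445.42 mm². Layer 47 is larger (445.42 vs 330.75 mm²).

layer 47 (z = 11.28 mm)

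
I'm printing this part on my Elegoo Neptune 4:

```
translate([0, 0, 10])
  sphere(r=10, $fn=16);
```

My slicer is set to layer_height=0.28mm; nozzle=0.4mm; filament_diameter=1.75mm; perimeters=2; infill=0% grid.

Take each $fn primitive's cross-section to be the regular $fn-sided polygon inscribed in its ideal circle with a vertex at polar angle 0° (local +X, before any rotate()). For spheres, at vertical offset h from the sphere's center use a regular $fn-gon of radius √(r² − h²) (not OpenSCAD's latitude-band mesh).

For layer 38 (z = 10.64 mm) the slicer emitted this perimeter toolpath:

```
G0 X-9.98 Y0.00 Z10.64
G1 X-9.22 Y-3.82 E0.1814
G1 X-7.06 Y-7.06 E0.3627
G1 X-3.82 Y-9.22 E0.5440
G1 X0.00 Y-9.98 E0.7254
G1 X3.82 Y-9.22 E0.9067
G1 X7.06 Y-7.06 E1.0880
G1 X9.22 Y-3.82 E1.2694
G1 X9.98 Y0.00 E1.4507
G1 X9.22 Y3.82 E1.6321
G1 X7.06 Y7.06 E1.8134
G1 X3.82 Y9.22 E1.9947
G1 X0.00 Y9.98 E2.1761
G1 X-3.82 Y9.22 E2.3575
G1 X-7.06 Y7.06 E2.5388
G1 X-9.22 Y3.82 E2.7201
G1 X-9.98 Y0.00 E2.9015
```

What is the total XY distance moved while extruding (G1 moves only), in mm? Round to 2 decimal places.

62.31 mm

Sum the Euclidean lengths of each G1 segment: total = 62.31 mm.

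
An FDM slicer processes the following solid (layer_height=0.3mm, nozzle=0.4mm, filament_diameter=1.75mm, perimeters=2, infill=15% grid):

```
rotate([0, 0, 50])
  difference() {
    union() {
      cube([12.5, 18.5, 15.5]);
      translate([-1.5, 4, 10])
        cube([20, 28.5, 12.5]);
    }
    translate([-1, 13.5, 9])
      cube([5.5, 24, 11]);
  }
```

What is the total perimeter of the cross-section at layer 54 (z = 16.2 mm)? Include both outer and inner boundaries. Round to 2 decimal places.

At z = 16.2 mm: the cube does not reach this height (z outside [0, 15.5]); the cube at (-1.5, 4) is present — its section is the full 20×28.5 rectangle (perimeter 97.00 mm); Taking the union: only the 20×28.5 cube at (-1.5, 4) is present, so the union is just that shape — boundary = 97.00 mm; the 5.5×24 cube at (-1, 13.5) contributes its full rectangle (perimeter 59.00 mm); Subtracting the remaining from the first: starting from that combined region, the 5.5×24 cube at (-1, 13.5) partially overlaps it — only the 104.50 mm² overlap (of its 132.00 mm²) is removed, clipping the outline — boundary = 135.00 mm; (rotated 50° about Z; rotation is an isometry so areas/perimeters/island counts are preserved). Overall, the cross-section is a single solid region. Total boundary length (outer) = 135.00 mm.

135.00 mm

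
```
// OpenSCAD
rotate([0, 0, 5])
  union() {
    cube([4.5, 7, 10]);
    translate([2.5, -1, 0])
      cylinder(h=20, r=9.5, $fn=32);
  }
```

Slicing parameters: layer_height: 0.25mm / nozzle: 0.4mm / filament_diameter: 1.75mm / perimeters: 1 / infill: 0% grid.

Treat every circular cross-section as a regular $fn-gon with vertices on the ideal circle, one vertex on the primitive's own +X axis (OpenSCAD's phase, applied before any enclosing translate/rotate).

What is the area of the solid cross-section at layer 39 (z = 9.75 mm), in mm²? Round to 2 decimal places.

281.71 mm²

At z = 9.75 mm: the cube is present — its section is the full 4.5×7 rectangle (area 31.50 mm²); the r=9.5 cylinder at (2.5, -1) contributes a regular 32-gon of circumradius 9.5 (area = (32/2)·9.500²·sin(360°/32) = 281.71 mm²); Combining (union): the 4.5×7 cube lies entirely inside the r=9.5 cylinder at (2.5, -1), so the union is just the r=9.5 cylinder at (2.5, -1) — area = 281.71 mm²; (rotated 5° about Z; rotation is an isometry so areas/perimeters/island counts are preserved). Overall, the cross-section is a single solid region. Net area = 281.71 mm².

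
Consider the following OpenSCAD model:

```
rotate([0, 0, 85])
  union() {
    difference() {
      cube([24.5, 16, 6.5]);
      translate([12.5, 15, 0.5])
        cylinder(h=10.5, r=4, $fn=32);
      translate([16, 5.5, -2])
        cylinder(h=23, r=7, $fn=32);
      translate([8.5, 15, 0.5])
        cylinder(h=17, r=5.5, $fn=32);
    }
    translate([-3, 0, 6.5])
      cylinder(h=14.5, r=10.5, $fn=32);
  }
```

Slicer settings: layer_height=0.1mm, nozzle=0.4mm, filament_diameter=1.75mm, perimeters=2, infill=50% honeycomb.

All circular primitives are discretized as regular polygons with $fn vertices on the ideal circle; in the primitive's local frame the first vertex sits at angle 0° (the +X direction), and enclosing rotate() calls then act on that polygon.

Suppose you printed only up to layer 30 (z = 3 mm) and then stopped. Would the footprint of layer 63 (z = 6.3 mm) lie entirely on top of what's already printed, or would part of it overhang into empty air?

entirely on top

Compare the two slices. At z = 3: the cube (footprint 24.5×16) is included at this height (area 392.00 mm²); the r=4 cylinder at (12.5, 15) contributes a regular 32-gon of circumradius 4 (area = (32/2)·4.000²·sin(360°/32) = 49.94 mm²); the r=7 cylinder at (16, 5.5) gives a regular 32-gon of circumradius 7 (constant along its height) (area = (32/2)·7.000²·sin(360°/32) = 152.95 mm²); the r=5.5 cylinder at (8.5, 15) contributes a regular 32-gon of circumradius 5.5 (area = (32/2)·5.500²·sin(360°/32) = 94.42 mm²); After the difference (first − rest): starting from the 24.5×16 cube (392.00 mm²), the r=4 cylinder at (12.5, 15) partially overlaps it — only the 32.86 mm² overlap (of its 49.94 mm²) is removed, clipping the outline; the r=7 cylinder at (16, 5.5) partially overlaps it — only the 142.01 mm² overlap (of its 152.95 mm²) is removed, clipping the outline; the r=5.5 cylinder at (8.5, 15) partially overlaps it — only the 35.98 mm² overlap (of its 94.42 mm²) is removed, clipping the outline — area = 181.14 mm²; the cylinder at (-3, 0) does not reach this height (z outside [6.5, 21]); Merging all regions: only that combined region is present, so the union is just that shape — area = 181.14 mm²; (rotated 85° about Z; rotation is an isometry so areas/perimeters/island counts are preserved). At z = 6.3: the 24.5×16 cube contributes its full rectangle (area 392.00 mm²); the r=4 cylinder at (12.5, 15) contributes a regular 32-gon of circumradius 4 (area = (32/2)·4.000²·sin(360°/32) = 49.94 mm²); the r=7 cylinder at (16, 5.5) contributes a regular 32-gon of circumradius 7 (area = (32/2)·7.000²·sin(360°/32) = 152.95 mm²); the r=5.5 cylinder at (8.5, 15) contributes a regular 32-gon of circumradius 5.5 (area = (32/2)·5.500²·sin(360°/32) = 94.42 mm²); Subtracting the remaining from the first: starting from the 24.5×16 cube (392.00 mm²), the r=4 cylinder at (12.5, 15) partially overlaps it — only the 32.86 mm² overlap (of its 49.94 mm²) is removed, clipping the outline; the r=7 cylinder at (16, 5.5) partially overlaps it — only the 142.01 mm² overlap (of its 152.95 mm²) is removed, clipping the outline; the r=5.5 cylinder at (8.5, 15) partially overlaps it — only the 35.98 mm² overlap (of its 94.42 mm²) is removed, clipping the outline — area = 181.14 mm²; the cylinder at (-3, 0) does not reach this height (z outside [6.5, 21]); Combining (union): only the result so far is present, so the union is just that shape — area = 181.14 mm²; (whole slice rotated 85° about Z — lengths, areas and connectivity unchanged). Checking containment: the cross-section at z = 6.3 is a subset of the cross-section at z = 3.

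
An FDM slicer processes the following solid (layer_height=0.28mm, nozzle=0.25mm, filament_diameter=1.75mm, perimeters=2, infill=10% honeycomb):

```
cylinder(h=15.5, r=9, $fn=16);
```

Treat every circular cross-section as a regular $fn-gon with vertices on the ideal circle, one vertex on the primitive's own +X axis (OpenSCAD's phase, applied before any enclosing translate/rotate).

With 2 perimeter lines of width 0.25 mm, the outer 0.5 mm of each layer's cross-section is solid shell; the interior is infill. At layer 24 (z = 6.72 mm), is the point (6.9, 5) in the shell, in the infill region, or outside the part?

shell

At z = 6.72 mm: the r=9 cylinder contributes a regular 16-gon of circumradius 9. Overall, the cross-section is a single solid region. The nearest boundary edge runs (8.31, 3.44)→(6.36, 6.36); distance from the point to it = 0.31 mm. The point is inside the cross-section, 0.31 mm from the nearest boundary — within the 0.5 mm shell band (2 × 0.25).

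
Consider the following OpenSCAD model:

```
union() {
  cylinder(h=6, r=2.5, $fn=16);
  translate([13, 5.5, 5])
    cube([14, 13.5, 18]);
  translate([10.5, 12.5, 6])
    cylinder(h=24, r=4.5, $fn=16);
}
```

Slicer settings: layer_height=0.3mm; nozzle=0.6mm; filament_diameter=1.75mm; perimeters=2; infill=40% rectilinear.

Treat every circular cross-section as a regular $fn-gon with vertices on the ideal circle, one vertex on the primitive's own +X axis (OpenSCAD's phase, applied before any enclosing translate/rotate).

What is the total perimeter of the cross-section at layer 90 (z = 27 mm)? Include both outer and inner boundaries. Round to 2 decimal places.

At z = 27 mm: the cylinder does not reach this height (z outside [0, 6]); the cube at (13, 5.5) is not intersected at this z (z outside [5, 23]); the r=4.5 cylinder at (10.5, 12.5) gives a regular 16-gon of circumradius 4.5 (constant along its height) (perimeter = 2·16·4.500·sin(180°/16) = 28.09 mm); Combining (union): only the r=4.5 cylinder at (10.5, 12.5) is present, so the union is just that shape — boundary = 28.09 mm. Overall, the cross-section is a single solid region. Total boundary length (outer) = 28.09 mm.

28.09 mm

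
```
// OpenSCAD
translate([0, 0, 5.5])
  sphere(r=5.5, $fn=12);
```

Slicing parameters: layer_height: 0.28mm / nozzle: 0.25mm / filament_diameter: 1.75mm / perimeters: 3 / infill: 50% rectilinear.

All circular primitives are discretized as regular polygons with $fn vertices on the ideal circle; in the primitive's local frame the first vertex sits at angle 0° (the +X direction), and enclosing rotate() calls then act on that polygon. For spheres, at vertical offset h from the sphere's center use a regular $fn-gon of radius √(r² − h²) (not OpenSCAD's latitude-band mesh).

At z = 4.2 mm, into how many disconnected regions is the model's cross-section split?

1

At z = 4.2 mm: the r=5.5 sphere slices to a regular 12-gon of circumradius 5.344 (√(r²−h²) with h=1.3 from center). The result has 1 disconnected region.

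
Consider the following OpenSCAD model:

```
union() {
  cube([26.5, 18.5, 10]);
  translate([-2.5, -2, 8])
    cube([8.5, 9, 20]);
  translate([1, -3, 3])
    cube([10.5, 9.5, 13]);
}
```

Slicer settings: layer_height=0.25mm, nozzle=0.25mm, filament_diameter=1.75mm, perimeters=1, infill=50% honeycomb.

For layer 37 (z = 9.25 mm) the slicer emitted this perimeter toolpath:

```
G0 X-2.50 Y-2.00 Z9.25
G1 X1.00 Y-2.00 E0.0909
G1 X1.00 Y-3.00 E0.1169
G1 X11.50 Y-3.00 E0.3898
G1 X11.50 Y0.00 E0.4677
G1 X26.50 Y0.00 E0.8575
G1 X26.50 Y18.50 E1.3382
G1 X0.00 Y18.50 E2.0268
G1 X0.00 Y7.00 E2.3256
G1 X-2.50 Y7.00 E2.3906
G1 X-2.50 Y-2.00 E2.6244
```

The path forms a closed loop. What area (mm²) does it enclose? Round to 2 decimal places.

546.25 mm²

Apply the shoelace formula to the sequence of (X, Y) vertices; enclosed area = 546.25 mm².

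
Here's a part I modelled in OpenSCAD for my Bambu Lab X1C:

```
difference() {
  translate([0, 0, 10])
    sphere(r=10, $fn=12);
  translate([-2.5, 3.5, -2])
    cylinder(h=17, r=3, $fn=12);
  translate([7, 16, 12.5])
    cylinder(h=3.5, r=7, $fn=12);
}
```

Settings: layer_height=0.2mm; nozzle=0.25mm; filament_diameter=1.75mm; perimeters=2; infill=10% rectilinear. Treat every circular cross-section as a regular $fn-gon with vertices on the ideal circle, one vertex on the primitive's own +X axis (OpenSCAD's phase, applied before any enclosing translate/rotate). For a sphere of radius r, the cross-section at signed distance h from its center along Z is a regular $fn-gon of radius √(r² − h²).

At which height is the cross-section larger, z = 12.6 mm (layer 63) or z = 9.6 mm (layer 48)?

layer 48 (z = 9.6 mm)

Layer 63 (z = 12.6): the sphere: section is a regular 12-gon, circumradius = √(r²−h²) = √(10²−2.6²) = 9.656 (area = (12/2)·9.656²·sin(360°/12) = 279.72 mm²); the cylinder at (-2.5, 3.5): section is a regular 12-gon, circumradius r=3 (area = (12/2)·3.000²·sin(360°/12) = 27.00 mm²); the r=7 cylinder at (7, 16) gives a regular 12-gon of circumradius 7 (constant along its height) (area = (12/2)·7.000²·sin(360°/12) = 147.00 mm²); After the difference (first − rest): starting from the r=10 sphere (279.72 mm²), the r=3 cylinder at (-2.5, 3.5) lies wholly inside it (removes its full 27.00 mm² and its 18.63 mm outline becomes a hole wall); the r=7 cylinder at (7, 16) misses the remaining region (no effect) — area = 252.72 mm². So its area = 252.72 mm². Layer 48 (z = 9.6): the sphere: section is a regular 12-gon, circumradius = √(r²−h²) = √(10²−0.4²) = 9.992 (area = (12/2)·9.992²·sin(360°/12) = 299.52 mm²); the r=3 cylinder at (-2.5, 3.5) gives a regular 12-gon of circumradius 3 (constant along its height) (area = (12/2)·3.000²·sin(360°/12) = 27.00 mm²); the cylinder at (7, 16) does not reach this height (z outside [12.5, 16]); Subtracting the remaining from the first: starting from the r=10 sphere (299.52 mm²), the r=3 cylinder at (-2.5, 3.5) lies wholly inside it (removes its full 27.00 mm² and its 18.63 mm outline becomes a hole wall) — area = 272.52 mm². So its area = 272.52 mm². Layer 48 is larger (272.52 vs 252.72 mm²).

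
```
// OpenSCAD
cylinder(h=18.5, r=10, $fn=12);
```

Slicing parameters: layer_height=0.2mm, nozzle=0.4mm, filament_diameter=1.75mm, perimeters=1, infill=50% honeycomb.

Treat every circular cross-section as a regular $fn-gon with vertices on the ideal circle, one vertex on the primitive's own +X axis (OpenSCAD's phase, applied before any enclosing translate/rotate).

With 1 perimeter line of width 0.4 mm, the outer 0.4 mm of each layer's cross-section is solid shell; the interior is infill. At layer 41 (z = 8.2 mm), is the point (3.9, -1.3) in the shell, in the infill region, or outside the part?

At z = 8.2 mm: the r=10 cylinder gives a regular 12-gon of circumradius 10 (constant along its height). Overall, the cross-section is a single solid region. The nearest boundary edge runs (8.66, -5.00)→(10.00, 0.00); distance from the point to it = 5.56 mm. The point is inside the cross-section and 5.56 mm from the nearest boundary — more than the 0.4 mm shell width (1 × 0.4), so it's in the infill interior.

infill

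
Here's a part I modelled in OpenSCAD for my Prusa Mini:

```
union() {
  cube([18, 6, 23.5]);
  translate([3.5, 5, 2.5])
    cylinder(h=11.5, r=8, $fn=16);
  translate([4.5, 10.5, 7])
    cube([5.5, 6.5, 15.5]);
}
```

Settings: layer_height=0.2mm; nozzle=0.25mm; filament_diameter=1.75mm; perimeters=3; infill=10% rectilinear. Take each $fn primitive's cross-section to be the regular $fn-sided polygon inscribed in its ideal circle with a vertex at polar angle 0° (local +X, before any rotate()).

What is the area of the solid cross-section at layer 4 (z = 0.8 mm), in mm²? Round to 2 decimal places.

108.00 mm²

At z = 0.8 mm: the 18×6 cube contributes its full rectangle (area 108.00 mm²); the cylinder at (3.5, 5) does not reach this height (z outside [2.5, 14]); the cube at (4.5, 10.5) is absent (z outside [7, 22.5]); Taking the union: only the 18×6 cube is present, so the union is just that shape — area = 108.00 mm². Overall, the cross-section is a single solid region. Net area = 108.00 mm².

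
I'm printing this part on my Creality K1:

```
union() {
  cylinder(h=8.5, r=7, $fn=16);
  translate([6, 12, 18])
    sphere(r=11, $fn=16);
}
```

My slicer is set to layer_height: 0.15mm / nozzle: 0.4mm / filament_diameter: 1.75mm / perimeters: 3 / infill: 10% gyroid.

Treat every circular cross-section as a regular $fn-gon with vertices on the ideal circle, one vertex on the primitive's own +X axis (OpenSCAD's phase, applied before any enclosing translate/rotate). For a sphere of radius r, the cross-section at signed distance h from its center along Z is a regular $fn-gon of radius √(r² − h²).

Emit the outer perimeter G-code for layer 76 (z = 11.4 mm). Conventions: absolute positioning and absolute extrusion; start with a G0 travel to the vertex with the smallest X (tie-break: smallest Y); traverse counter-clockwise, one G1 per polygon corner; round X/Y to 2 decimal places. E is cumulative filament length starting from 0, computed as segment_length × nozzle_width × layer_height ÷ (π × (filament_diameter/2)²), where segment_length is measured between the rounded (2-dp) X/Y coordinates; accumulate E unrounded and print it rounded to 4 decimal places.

G0 X-2.80 Y12.00 Z11.40
G1 X-2.13 Y8.63 E0.0857
G1 X-0.22 Y5.78 E0.1713
G1 X2.63 Y3.87 E0.2569
G1 X6.00 Y3.20 E0.3426
G1 X9.37 Y3.87 E0.4283
G1 X12.22 Y5.78 E0.5139
G1 X14.13 Y8.63 E0.5995
G1 X14.80 Y12.00 E0.6852
G1 X14.13 Y15.37 E0.7709
G1 X12.22 Y18.22 E0.8565
G1 X9.37 Y20.13 E0.9420
G1 X6.00 Y20.80 E1.0278
G1 X2.63 Y20.13 E1.1135
G1 X-0.22 Y18.22 E1.1990
G1 X-2.13 Y15.37 E1.2846
G1 X-2.80 Y12.00 E1.3703

At z = 11.4 mm: the cylinder is not intersected at this z (z outside [0, 8.5]); the sphere at (6, 12): section is a regular 16-gon, circumradius = √(r²−h²) = √(11²−6.6²) = 8.800; Taking the union: only the r=11 sphere at (6, 12) is present, so the union is just that shape — 1 connected region. The outline is a single polygon with 16 vertices. Extrusion per mm of travel: 0.4 × 0.15 / (π × 0.875²) = 0.024945. Accumulating E over each segment gives final E = 1.3703.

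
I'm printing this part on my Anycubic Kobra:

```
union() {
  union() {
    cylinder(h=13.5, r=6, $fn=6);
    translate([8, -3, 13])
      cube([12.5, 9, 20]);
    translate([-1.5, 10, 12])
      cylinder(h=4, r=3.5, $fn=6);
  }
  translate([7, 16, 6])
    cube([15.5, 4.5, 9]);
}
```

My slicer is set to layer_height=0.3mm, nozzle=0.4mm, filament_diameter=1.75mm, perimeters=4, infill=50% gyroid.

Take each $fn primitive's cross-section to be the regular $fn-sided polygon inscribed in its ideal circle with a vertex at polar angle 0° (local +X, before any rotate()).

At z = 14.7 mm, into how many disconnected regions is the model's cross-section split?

At z = 14.7 mm: the cylinder is absent (z outside [0, 13.5]); the cube at (8, -3) (footprint 12.5×9) is included at this height; the r=3.5 cylinder at (-1.5, 10) gives a regular 6-gon of circumradius 3.5 (constant along its height); Taking the union: the 2 present regions are separate (no shared area or edge), so areas and boundary lengths simply add and each stays a separate island — 2 connected regions; the cube at (7, 16) is present — its section is the full 15.5×4.5 rectangle; Taking the union: the 2 present regions are separate (no shared area or edge), so areas and boundary lengths simply add and each stays a separate island — 3 connected regions. The result has 3 disconnected regions.

3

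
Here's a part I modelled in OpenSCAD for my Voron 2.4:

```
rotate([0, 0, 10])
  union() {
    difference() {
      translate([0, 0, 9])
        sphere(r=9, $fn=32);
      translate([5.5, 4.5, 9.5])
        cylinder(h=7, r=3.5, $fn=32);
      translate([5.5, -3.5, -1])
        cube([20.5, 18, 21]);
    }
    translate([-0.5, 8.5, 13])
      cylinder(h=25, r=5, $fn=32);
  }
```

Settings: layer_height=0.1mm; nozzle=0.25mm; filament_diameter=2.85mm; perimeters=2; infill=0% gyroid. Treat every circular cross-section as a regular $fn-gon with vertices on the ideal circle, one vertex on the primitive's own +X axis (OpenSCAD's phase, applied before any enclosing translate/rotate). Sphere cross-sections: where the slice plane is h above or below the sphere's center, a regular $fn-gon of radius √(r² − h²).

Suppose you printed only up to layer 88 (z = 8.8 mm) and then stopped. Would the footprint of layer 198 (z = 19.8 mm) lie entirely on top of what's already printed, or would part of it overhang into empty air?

Compare the two slices. At z = 8.8: the sphere: section is a regular 32-gon, circumradius = √(r²−h²) = √(9²−0.2²) = 8.998 (area = (32/2)·8.998²·sin(360°/32) = 252.71 mm²); the cylinder at (5.5, 4.5) is not intersected at this z (z outside [9.5, 16.5]); the 20.5×18 cube at (5.5, -3.5) contributes its full rectangle (area 369.00 mm²); Taking the first minus the rest: starting from the r=9 sphere (252.71 mm²), the 20.5×18 cube at (5.5, -3.5) partially overlaps it — only the 28.47 mm² overlap (of its 369.00 mm²) is removed, clipping the outline — area = 224.24 mm²; the cylinder at (-0.5, 8.5) does not reach this height (z outside [13, 38]); Taking the union: only that combined region is present, so the union is just that shape — area = 224.24 mm²; (rotated 10° about Z; rotation is an isometry so areas/perimeters/island counts are preserved). At z = 19.8: the sphere is not intersected at this z (|z−center|=10.800 > r=9); the cylinder at (5.5, 4.5) does not reach this height (z outside [9.5, 16.5]); the 20.5×18 cube at (5.5, -3.5) contributes its full rectangle (area 369.00 mm²); Subtracting the remaining from the first: the first operand is absent here, so nothing remains; the r=5 cylinder at (-0.5, 8.5) gives a regular 32-gon of circumradius 5 (constant along its height) (area = (32/2)·5.000²·sin(360°/32) = 78.04 mm²); Taking the union: only the r=5 cylinder at (-0.5, 8.5) is present, so the union is just that shape — area = 78.04 mm²; (whole slice rotated 10° about Z — lengths, areas and connectivity unchanged). Checking containment: at z = 19.8 the cross-section extends beyond the z = 8.8 cross-section by about 39.26 mm².

part overhangs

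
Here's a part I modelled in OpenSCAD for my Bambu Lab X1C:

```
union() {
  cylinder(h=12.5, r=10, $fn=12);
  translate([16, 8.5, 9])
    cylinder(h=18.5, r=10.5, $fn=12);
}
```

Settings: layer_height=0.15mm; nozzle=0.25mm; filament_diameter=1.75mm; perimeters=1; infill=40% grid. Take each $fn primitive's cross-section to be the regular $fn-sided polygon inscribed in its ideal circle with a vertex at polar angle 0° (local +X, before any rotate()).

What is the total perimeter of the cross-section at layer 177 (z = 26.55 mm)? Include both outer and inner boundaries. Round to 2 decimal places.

65.22 mm

At z = 26.55 mm: the cylinder is absent (z outside [0, 12.5]); the cylinder at (16, 8.5): section is a regular 12-gon, circumradius r=10.5 (perimeter = 2·12·10.500·sin(180°/12) = 65.22 mm); Taking the union: only the r=10.5 cylinder at (16, 8.5) is present, so the union is just that shape — boundary = 65.22 mm. Overall, the cross-section is a single solid region. Total boundary length (outer) = 65.22 mm.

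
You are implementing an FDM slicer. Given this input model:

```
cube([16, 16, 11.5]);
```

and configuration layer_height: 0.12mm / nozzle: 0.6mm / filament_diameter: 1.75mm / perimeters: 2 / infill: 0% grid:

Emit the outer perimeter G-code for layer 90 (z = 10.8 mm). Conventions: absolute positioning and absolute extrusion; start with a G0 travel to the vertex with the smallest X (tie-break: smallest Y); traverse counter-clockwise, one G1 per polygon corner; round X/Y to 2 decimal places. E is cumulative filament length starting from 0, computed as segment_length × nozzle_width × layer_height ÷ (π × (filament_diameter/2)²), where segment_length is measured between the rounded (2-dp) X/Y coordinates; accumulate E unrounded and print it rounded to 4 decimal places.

G0 X0.00 Y0.00 Z10.80
G1 X16.00 Y0.00 E0.4789
G1 X16.00 Y16.00 E0.9579
G1 X0.00 Y16.00 E1.4368
G1 X0.00 Y0.00 E1.9158

At z = 10.8 mm: the cube (footprint 16×16) is included at this height. The outline is a single polygon with 4 vertices. Extrusion per mm of travel: 0.6 × 0.12 / (π × 0.875²) = 0.029934. Accumulating E over each segment gives final E = 1.9158.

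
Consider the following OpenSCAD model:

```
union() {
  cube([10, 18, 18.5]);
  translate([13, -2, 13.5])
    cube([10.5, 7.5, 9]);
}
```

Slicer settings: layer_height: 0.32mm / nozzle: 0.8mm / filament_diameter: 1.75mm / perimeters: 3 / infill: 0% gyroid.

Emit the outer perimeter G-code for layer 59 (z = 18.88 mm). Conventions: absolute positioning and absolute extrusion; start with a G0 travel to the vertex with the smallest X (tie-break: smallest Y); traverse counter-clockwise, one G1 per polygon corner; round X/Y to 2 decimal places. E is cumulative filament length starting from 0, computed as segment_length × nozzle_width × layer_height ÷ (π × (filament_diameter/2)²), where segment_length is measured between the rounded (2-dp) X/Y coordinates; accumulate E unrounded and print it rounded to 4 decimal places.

G0 X13.00 Y-2.00 Z18.88
G1 X23.50 Y-2.00 E1.1175
G1 X23.50 Y5.50 E1.9158
G1 X13.00 Y5.50 E3.0333
G1 X13.00 Y-2.00 E3.8316

At z = 18.88 mm: the cube is not intersected at this z (z outside [0, 18.5]); the 10.5×7.5 cube at (13, -2) contributes its full rectangle; Merging all regions: only the 10.5×7.5 cube at (13, -2) is present, so the union is just that shape — 1 connected region. The outline is a single polygon with 4 vertices. Extrusion per mm of travel: 0.8 × 0.32 / (π × 0.875²) = 0.106432. Accumulating E over each segment gives final E = 3.8316.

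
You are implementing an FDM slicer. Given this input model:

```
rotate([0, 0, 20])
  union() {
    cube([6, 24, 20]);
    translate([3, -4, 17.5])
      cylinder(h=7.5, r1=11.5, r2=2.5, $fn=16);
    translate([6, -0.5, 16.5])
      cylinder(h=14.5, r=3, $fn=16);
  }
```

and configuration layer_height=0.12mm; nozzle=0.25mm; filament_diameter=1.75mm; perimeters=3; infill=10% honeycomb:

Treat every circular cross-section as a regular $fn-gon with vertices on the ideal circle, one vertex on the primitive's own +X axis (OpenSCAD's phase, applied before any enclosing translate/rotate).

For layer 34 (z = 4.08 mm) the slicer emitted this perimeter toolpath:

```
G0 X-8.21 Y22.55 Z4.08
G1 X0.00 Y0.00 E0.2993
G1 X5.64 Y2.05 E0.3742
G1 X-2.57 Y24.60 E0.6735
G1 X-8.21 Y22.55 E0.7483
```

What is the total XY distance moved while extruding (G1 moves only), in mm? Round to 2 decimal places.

Sum the Euclidean lengths of each G1 segment: total = 60.00 mm.

60.00 mm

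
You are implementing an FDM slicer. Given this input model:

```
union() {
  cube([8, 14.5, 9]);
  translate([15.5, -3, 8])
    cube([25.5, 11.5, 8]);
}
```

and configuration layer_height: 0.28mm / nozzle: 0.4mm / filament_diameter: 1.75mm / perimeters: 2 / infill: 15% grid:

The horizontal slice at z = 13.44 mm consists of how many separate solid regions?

At z = 13.44 mm: the cube does not reach this height (z outside [0, 9]); the 25.5×11.5 cube at (15.5, -3) contributes its full rectangle; Merging all regions: only the 25.5×11.5 cube at (15.5, -3) is present, so the union is just that shape — 1 connected region. The result has 1 disconnected region.

1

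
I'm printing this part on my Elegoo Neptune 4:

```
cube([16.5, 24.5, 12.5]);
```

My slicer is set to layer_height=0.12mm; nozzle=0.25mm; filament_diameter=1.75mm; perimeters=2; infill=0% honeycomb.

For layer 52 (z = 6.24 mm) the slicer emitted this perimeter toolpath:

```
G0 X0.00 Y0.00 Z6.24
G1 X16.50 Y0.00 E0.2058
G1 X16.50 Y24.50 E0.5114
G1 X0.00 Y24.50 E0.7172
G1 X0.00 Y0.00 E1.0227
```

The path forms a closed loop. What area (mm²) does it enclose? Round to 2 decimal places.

404.25 mm²

Apply the shoelace formula to the sequence of (X, Y) vertices; enclosed area = 404.25 mm².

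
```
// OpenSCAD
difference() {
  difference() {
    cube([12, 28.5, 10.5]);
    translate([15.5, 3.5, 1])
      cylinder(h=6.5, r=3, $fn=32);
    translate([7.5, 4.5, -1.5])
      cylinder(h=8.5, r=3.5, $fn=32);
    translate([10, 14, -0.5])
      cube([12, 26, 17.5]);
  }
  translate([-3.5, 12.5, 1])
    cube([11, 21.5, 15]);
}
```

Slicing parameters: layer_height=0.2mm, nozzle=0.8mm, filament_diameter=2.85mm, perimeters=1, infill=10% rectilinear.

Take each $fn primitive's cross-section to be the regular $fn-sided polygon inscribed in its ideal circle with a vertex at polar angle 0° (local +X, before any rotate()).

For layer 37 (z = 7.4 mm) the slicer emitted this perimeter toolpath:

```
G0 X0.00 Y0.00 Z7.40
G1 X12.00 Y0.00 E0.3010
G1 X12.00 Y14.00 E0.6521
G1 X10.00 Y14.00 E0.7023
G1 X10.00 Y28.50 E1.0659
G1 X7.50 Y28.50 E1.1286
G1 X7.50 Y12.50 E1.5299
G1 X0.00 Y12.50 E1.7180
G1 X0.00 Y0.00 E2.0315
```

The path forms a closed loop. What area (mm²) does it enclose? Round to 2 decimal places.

Apply the shoelace formula to the sequence of (X, Y) vertices; enclosed area = 193.00 mm².

193.00 mm²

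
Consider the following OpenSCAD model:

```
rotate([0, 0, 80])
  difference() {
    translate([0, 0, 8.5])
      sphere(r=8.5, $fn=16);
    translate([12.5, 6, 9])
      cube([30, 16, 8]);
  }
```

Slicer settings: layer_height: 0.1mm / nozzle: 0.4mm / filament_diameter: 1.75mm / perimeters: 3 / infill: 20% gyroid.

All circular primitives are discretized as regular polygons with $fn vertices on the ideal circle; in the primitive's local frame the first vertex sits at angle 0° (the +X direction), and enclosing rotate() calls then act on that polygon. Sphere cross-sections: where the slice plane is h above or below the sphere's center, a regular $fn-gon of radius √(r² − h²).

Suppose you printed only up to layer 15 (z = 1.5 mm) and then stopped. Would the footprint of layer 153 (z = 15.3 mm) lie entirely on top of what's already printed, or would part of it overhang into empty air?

part overhangs

Compare the two slices. At z = 1.5: the r=8.5 sphere contributes a regular 16-gon of circumradius √(8.5²−7²) = 4.822 (area = (16/2)·4.822²·sin(360°/16) = 71.18 mm²); the cube at (12.5, 6) does not reach this height (z outside [9, 17]); Taking the first minus the rest: none of the subtracted shapes is present at this height, so the r=8.5 sphere is unchanged — area = 71.18 mm²; (rotated 80° about Z; rotation is an isometry so areas/perimeters/island counts are preserved). At z = 15.3: the sphere: section is a regular 16-gon, circumradius = √(r²−h²) = √(8.5²−6.8²) = 5.100 (area = (16/2)·5.100²·sin(360°/16) = 79.63 mm²); the cube at (12.5, 6) is present — its section is the full 30×16 rectangle (area 480.00 mm²); After the difference (first − rest): starting from the r=8.5 sphere (79.63 mm²), the 30×16 cube at (12.5, 6) misses the remaining region (no effect) — area = 79.63 mm²; (whole slice rotated 80° about Z — lengths, areas and connectivity unchanged). Checking containment: at z = 15.3 the cross-section extends beyond the z = 1.5 cross-section by about 8.45 mm².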